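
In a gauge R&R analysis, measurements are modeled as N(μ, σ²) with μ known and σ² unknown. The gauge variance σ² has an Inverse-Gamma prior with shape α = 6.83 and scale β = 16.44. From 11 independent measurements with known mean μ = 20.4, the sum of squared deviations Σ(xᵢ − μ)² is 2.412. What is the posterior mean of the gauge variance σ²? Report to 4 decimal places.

With known mean μ and an Inverse-Gamma(α, β) prior on σ², the Normal likelihood is conjugate: posterior is Inv-Gamma(α + n/2, β + Σ(xᵢ−μ)²/2).
Posterior: Inv-Gamma(6.83 + 11/2, 16.44 + 2.412/2) = Inv-Gamma(12.33, 17.6460).
E[σ²|data] = β/(α−1) = 17.6460/11.33 = 1.5575.

1.5575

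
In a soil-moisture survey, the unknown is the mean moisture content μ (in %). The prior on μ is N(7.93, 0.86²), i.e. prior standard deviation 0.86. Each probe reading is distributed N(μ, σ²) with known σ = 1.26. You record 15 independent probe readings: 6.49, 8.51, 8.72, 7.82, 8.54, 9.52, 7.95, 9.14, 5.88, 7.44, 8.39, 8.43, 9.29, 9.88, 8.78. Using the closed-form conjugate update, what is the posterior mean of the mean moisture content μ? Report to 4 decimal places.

For Normal data with known variance σ², a Normal(μ₀, σ₀²) prior on μ is conjugate. Posterior precision = 1/σ₀² + n/σ²; posterior mean is the precision-weighted average of μ₀ and x̄.
Σxᵢ = 6.49 + 8.51 + 8.72 + 7.82 + 8.54 + 9.52 + 7.95 + 9.14 + 5.88 + 7.44 + 8.39 + 8.43 + 9.29 + 9.88 + 8.78 = 124.78, so n·x̄ = 124.78.
σ₀² = 0.86² = 0.7396, σ² = 1.26² = 1.5876; σ² + n·σ₀² = 1.5876 + 15·0.7396 = 12.6816.
Posterior mean = (μ₀/σ₀² + n·x̄/σ²)/(1/σ₀² + n/σ²) = (σ²·μ₀ + σ₀²·n·x̄)/(σ² + n·σ₀²) = (1.5876·7.93 + 0.7396·124.78)/12.6816 = 104.876956/12.6816 = 8.2700.

8.2700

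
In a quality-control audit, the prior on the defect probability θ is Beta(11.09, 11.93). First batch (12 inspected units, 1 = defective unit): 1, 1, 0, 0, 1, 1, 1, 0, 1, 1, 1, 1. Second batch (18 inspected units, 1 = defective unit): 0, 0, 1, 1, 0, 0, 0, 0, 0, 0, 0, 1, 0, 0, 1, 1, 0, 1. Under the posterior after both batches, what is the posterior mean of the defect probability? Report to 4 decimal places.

0.4921

The Beta prior is conjugate to a Binomial/Bernoulli likelihood; the update adds successes to α and failures to β.
After batch 1: Beta(11.09+9, 11.93+3) = Beta(20.09, 14.93).
After batch 2: Beta(20.09+6, 14.93+12) = Beta(26.09, 26.93).
Posterior mean = α/(α+β) = 26.09/53.02 = 0.4921.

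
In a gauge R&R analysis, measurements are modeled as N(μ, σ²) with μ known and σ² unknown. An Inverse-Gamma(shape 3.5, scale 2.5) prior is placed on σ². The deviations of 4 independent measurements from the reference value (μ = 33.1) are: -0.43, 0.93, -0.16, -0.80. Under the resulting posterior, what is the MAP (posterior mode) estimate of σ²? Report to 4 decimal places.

With known mean μ and an Inverse-Gamma(α, β) prior on σ², the Normal likelihood is conjugate: posterior is Inv-Gamma(α + n/2, β + Σ(xᵢ−μ)²/2).
Σ(xᵢ−μ)² = (-0.43)² + (0.93)² + (-0.16)² + (-0.80)² = 1.7154.
Posterior: Inv-Gamma(3.5 + 4/2, 2.5 + 1.7154/2) = Inv-Gamma(5.50, 3.35770).
Mode = β/(α+1) = 3.35770/6.50 = 0.5166.

0.5166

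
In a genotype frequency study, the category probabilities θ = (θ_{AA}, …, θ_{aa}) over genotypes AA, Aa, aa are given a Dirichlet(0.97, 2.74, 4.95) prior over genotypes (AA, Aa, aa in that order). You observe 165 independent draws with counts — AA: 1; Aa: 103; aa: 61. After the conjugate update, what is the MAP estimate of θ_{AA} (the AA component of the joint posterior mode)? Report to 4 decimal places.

The Dirichlet prior is conjugate to the Multinomial likelihood: each posterior αⱼ = prior αⱼ + observed count nⱼ.
Posterior concentration: (1.97, 105.74, 65.95), total = 173.66.
Joint mode component: (α_{AA}−1)/(Σα−K) = 0.97/170.66 = 0.0057.

0.0057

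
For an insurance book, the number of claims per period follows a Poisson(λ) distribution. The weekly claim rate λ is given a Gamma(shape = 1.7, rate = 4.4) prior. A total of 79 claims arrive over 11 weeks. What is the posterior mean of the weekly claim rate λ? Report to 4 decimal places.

5.2403

With a Gamma(shape α, rate β) prior, the Poisson likelihood is conjugate: the posterior is Gamma(α + ΣXᵢ, β + n).
Posterior: Gamma(α+S, β+n) = Gamma(1.7+79, 4.4+11) = Gamma(80.7, 15.4).
Posterior mean = α/β = 80.7/15.4 = 5.2403.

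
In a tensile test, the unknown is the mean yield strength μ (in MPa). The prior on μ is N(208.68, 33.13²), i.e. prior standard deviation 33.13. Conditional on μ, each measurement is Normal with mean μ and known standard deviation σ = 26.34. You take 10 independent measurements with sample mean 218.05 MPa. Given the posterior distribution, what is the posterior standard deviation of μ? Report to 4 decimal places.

For Normal data with known variance σ², a Normal(μ₀, σ₀²) prior on μ is conjugate. Posterior precision = 1/σ₀² + n/σ²; posterior mean is the precision-weighted average of μ₀ and x̄.
σ₀² = 33.13² = 1097.5969, σ² = 26.34² = 693.7956; σ² + n·σ₀² = 693.7956 + 10·1097.5969 = 11669.7646.
Posterior precision = 1/σ₀² + n/σ² = 1/1097.5969 + 10/693.7956 = (σ² + n·σ₀²)/(σ₀²σ²) = 11669.7646/(1097.5969·693.7956); posterior variance σₙ² = σ₀²σ²/(σ² + n·σ₀²) = 1097.5969·693.7956/11669.7646 = 65.254778.
Posterior SD = √σₙ² = √(1097.5969·693.7956/11669.7646) = 8.0780.

8.0780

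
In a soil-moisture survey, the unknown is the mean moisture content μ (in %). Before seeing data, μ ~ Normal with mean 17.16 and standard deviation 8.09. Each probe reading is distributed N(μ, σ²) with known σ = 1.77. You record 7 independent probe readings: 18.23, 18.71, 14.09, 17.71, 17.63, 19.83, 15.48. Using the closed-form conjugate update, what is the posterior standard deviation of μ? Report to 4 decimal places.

For Normal data with known variance σ², a Normal(μ₀, σ₀²) prior on μ is conjugate. Posterior precision = 1/σ₀² + n/σ²; posterior mean is the precision-weighted average of μ₀ and x̄.
σ₀² = 8.09² = 65.4481, σ² = 1.77² = 3.1329; σ² + n·σ₀² = 3.1329 + 7·65.4481 = 461.2696.
Posterior precision = 1/σ₀² + n/σ² = 1/65.4481 + 7/3.1329 = (σ² + n·σ₀²)/(σ₀²σ²) = 461.2696/(65.4481·3.1329); posterior variance σₙ² = σ₀²σ²/(σ² + n·σ₀²) = 65.4481·3.1329/461.2696 = 0.444517.
Posterior SD = √σₙ² = √(65.4481·3.1329/461.2696) = 0.6667.

0.6667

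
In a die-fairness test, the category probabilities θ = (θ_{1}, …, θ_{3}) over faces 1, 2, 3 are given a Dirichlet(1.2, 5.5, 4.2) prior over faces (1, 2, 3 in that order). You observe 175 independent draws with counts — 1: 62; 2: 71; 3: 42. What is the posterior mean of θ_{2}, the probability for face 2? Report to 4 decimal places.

The Dirichlet prior is conjugate to the Multinomial likelihood: each posterior αⱼ = prior αⱼ + observed count nⱼ.
Posterior concentration: (63.2, 76.5, 46.2), total = 185.9.
E[θ_{2}|data] = α_{2}/Σα = 76.5/185.9 = 0.4115.

0.4115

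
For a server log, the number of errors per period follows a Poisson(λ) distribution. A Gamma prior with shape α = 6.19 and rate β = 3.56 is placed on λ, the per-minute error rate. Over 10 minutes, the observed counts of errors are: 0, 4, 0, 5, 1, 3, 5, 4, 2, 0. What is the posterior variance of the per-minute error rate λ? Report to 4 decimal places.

0.1642

With a Gamma(shape α, rate β) prior, the Poisson likelihood is conjugate: the posterior is Gamma(α + ΣXᵢ, β + n).
Sum of counts S = 24 over n = 10 minutes.
Posterior: Gamma(α+S, β+n) = Gamma(6.19+24, 3.56+10) = Gamma(30.19, 13.56).
Var = α/β² = 30.19/13.56² = 0.1642.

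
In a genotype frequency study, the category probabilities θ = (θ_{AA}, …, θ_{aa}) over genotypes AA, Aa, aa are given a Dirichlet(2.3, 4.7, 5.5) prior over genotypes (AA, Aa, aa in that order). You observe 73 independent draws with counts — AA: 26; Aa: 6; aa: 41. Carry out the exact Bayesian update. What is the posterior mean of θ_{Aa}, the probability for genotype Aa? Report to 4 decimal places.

The Dirichlet prior is conjugate to the Multinomial likelihood: each posterior αⱼ = prior αⱼ + observed count nⱼ.
Posterior concentration: (28.3, 10.7, 46.5), total = 85.5.
E[θ_{Aa}|data] = α_{Aa}/Σα = 10.7/85.5 = 0.1251.

0.1251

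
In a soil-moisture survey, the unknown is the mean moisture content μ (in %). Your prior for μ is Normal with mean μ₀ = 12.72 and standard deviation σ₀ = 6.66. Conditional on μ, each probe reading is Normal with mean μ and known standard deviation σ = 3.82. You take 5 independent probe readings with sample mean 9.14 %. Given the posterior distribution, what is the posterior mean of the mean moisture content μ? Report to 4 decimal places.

For Normal data with known variance σ², a Normal(μ₀, σ₀²) prior on μ is conjugate. Posterior precision = 1/σ₀² + n/σ²; posterior mean is the precision-weighted average of μ₀ and x̄.
n·x̄ = 5·9.14 = 45.7.
σ₀² = 6.66² = 44.3556, σ² = 3.82² = 14.5924; σ² + n·σ₀² = 14.5924 + 5·44.3556 = 236.3704.
Posterior mean = (μ₀/σ₀² + n·x̄/σ²)/(1/σ₀² + n/σ²) = (σ²·μ₀ + σ₀²·n·x̄)/(σ² + n·σ₀²) = (14.5924·12.72 + 44.3556·45.7)/236.3704 = 2212.666248/236.3704 = 9.3610.

9.3610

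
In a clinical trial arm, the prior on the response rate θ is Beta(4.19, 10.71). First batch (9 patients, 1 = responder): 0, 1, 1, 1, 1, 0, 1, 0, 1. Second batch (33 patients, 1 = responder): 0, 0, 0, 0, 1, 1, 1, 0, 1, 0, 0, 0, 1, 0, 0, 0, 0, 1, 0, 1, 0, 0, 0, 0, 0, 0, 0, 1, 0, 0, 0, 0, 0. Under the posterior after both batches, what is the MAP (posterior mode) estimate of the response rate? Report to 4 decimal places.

The Beta prior is conjugate to a Binomial/Bernoulli likelihood; the update adds successes to α and failures to β.
After batch 1: Beta(4.19+6, 10.71+3) = Beta(10.19, 13.71).
After batch 2: Beta(10.19+8, 13.71+25) = Beta(18.19, 38.71).
Mode of Beta(a,b) for a,b>1 is (a−1)/(a+b−2) = 17.19/54.90 = 0.3131.

0.3131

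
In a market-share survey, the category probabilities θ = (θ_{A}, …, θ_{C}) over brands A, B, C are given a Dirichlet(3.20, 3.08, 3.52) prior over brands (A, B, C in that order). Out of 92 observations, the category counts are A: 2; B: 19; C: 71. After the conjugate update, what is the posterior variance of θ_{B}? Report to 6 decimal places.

The Dirichlet prior is conjugate to the Multinomial likelihood: each posterior αⱼ = prior αⱼ + observed count nⱼ.
Posterior concentration: (5.20, 22.08, 74.52), total = 101.80.
Var[θ_j] = α_j(Σα−α_j)/((Σα)²(Σα+1)) = 22.08·79.72/(101.80²·102.80) = 0.001652.

0.001652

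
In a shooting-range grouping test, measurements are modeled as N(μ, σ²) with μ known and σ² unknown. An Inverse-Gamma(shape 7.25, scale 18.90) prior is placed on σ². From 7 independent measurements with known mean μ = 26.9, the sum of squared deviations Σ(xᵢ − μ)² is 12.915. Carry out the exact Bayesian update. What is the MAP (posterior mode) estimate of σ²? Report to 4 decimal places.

2.1581

With known mean μ and an Inverse-Gamma(α, β) prior on σ², the Normal likelihood is conjugate: posterior is Inv-Gamma(α + n/2, β + Σ(xᵢ−μ)²/2).
Posterior: Inv-Gamma(7.25 + 7/2, 18.90 + 12.915/2) = Inv-Gamma(10.75, 25.3575).
Mode = β/(α+1) = 25.3575/11.75 = 2.1581.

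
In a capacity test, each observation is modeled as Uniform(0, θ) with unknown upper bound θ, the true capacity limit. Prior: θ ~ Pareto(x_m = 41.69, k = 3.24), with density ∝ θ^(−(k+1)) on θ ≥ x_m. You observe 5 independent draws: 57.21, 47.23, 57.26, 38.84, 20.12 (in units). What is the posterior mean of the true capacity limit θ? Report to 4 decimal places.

65.1688

A Pareto(scale x_m, shape k) prior on the upper bound θ of Uniform(0, θ) is conjugate: posterior is Pareto(max(x_m, max xᵢ), k + n).
Sample maximum = 57.26; prior scale x_m = 41.69 → posterior scale = max = 57.26.
Posterior shape = 3.24 + 5 = 8.24.
E[θ|data] = k·x_m/(k−1) = 8.24·57.26/7.24 = 65.1688.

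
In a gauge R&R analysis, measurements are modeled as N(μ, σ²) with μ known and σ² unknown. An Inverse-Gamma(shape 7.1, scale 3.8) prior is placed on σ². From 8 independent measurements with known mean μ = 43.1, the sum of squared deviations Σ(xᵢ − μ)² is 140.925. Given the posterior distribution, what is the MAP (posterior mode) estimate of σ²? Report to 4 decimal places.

With known mean μ and an Inverse-Gamma(α, β) prior on σ², the Normal likelihood is conjugate: posterior is Inv-Gamma(α + n/2, β + Σ(xᵢ−μ)²/2).
Posterior: Inv-Gamma(7.1 + 8/2, 3.8 + 140.925/2) = Inv-Gamma(11.10, 74.2625).
Mode = β/(α+1) = 74.2625/12.10 = 6.1374.

6.1374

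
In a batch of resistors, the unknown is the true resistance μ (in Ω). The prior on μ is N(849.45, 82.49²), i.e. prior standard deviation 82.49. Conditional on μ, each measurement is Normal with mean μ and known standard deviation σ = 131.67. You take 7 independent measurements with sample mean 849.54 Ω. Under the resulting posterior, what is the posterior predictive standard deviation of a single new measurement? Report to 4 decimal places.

For Normal data with known variance σ², a Normal(μ₀, σ₀²) prior on μ is conjugate. Posterior precision = 1/σ₀² + n/σ²; posterior mean is the precision-weighted average of μ₀ and x̄.
σ₀² = 82.49² = 6804.6001, σ² = 131.67² = 17336.9889; σ² + n·σ₀² = 17336.9889 + 7·6804.6001 = 64969.1896.
Posterior precision = 1/σ₀² + n/σ² = 1/6804.6001 + 7/17336.9889 = (σ² + n·σ₀²)/(σ₀²σ²) = 64969.1896/(6804.6001·17336.9889); posterior variance σₙ² = σ₀²σ²/(σ² + n·σ₀²) = 6804.6001·17336.9889/64969.1896 = 1815.803416.
Predictive variance for one new observation = σₙ² + σ² = 6804.6001·17336.9889/64969.1896 + 17336.9889 = σ²·(σ₀² + 64969.1896)/64969.1896 = 17336.9889·71773.7897/64969.1896 = 19152.792316; SD = √(17336.9889·71773.7897/64969.1896) = 138.3936.

138.3936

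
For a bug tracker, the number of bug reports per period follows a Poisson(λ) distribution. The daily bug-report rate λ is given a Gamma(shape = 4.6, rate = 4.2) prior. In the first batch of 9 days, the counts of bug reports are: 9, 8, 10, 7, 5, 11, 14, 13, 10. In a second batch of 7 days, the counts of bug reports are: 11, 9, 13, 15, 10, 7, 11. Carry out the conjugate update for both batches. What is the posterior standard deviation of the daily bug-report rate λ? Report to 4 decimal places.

With a Gamma(shape α, rate β) prior, the Poisson likelihood is conjugate: the posterior is Gamma(α + ΣXᵢ, β + n).
Batch 1: sum of counts S = 87 over n = 9 days.
After batch 1: Gamma(α+S, β+n) = Gamma(4.6+87, 4.2+9) = Gamma(91.6, 13.2).
Batch 2: sum of counts S = 76 over n = 7 days.
After batch 2: Gamma(α+S, β+n) = Gamma(91.6+76, 13.2+7) = Gamma(167.6, 20.2).
SD = √α/β = √167.6/20.2 = 0.6409.

0.6409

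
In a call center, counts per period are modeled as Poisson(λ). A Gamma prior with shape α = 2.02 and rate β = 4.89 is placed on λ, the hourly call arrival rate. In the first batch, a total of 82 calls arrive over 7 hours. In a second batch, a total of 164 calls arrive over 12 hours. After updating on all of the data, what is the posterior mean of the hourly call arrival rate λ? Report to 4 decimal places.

10.3817

With a Gamma(shape α, rate β) prior, the Poisson likelihood is conjugate: the posterior is Gamma(α + ΣXᵢ, β + n).
After batch 1: Gamma(α+S, β+n) = Gamma(2.02+82, 4.89+7) = Gamma(84.02, 11.89).
After batch 2: Gamma(α+S, β+n) = Gamma(84.02+164, 11.89+12) = Gamma(248.02, 23.89).
Posterior mean = α/β = 248.02/23.89 = 10.3817.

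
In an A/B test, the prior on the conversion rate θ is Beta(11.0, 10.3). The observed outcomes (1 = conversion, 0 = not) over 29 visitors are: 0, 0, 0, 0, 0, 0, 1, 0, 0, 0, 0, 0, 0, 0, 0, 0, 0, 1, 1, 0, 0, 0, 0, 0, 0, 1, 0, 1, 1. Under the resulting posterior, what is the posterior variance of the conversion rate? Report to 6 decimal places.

The Beta prior is conjugate to a Binomial/Bernoulli likelihood; the update adds successes to α and failures to β.
Posterior: Beta(α+k, β+n−k) = Beta(11.0+6, 10.3+23) = Beta(17.0, 33.3).
Var = αβ/((α+β)²(α+β+1)) = 17.0·33.3/(50.3²·51.3) = 0.004362.

0.004362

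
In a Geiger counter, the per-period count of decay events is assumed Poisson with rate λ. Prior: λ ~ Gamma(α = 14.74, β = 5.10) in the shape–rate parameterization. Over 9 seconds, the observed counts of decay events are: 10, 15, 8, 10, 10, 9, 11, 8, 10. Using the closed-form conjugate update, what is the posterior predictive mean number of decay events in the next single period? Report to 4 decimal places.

7.4993

With a Gamma(shape α, rate β) prior, the Poisson likelihood is conjugate: the posterior is Gamma(α + ΣXᵢ, β + n).
Sum of counts S = 91 over n = 9 seconds.
Posterior: Gamma(α+S, β+n) = Gamma(14.74+91, 5.10+9) = Gamma(105.74, 14.10).
The predictive distribution for one future period is NegBinom with mean α/β = 7.4993.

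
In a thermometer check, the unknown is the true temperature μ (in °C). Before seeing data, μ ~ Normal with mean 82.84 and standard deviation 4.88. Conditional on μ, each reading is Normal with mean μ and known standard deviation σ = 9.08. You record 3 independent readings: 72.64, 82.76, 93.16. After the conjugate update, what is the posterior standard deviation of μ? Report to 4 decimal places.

3.5719

For Normal data with known variance σ², a Normal(μ₀, σ₀²) prior on μ is conjugate. Posterior precision = 1/σ₀² + n/σ²; posterior mean is the precision-weighted average of μ₀ and x̄.
σ₀² = 4.88² = 23.8144, σ² = 9.08² = 82.4464; σ² + n·σ₀² = 82.4464 + 3·23.8144 = 153.8896.
Posterior precision = 1/σ₀² + n/σ² = 1/23.8144 + 3/82.4464 = (σ² + n·σ₀²)/(σ₀²σ²) = 153.8896/(23.8144·82.4464); posterior variance σₙ² = σ₀²σ²/(σ² + n·σ₀²) = 23.8144·82.4464/153.8896 = 12.758572.
Posterior SD = √σₙ² = √(23.8144·82.4464/153.8896) = 3.5719.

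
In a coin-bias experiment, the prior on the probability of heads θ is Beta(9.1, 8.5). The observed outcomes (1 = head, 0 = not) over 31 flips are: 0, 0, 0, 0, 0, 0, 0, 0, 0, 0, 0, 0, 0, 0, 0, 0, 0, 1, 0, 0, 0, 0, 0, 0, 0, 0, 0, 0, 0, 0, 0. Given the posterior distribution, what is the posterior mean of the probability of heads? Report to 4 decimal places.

0.2078

The Beta prior is conjugate to a Binomial/Bernoulli likelihood; the update adds successes to α and failures to β.
Posterior: Beta(α+k, β+n−k) = Beta(9.1+1, 8.5+30) = Beta(10.1, 38.5).
Posterior mean = α/(α+β) = 10.1/48.6 = 0.2078.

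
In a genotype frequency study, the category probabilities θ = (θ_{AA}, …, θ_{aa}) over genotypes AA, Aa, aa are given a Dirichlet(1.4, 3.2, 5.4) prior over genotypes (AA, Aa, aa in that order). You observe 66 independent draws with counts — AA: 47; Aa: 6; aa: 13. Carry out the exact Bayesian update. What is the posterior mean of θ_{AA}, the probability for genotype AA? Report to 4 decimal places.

The Dirichlet prior is conjugate to the Multinomial likelihood: each posterior αⱼ = prior αⱼ + observed count nⱼ.
Posterior concentration: (48.4, 9.2, 18.4), total = 76.0.
E[θ_{AA}|data] = α_{AA}/Σα = 48.4/76.0 = 0.6368.

0.6368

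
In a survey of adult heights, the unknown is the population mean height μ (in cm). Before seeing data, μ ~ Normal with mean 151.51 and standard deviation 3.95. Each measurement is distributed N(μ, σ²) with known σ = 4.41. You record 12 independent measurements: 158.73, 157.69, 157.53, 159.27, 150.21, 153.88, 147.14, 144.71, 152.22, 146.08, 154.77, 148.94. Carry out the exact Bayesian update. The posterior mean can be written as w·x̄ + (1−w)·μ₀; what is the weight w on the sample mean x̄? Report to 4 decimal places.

0.9059

For Normal data with known variance σ², a Normal(μ₀, σ₀²) prior on μ is conjugate. Posterior precision = 1/σ₀² + n/σ²; posterior mean is the precision-weighted average of μ₀ and x̄.
σ₀² = 3.95² = 15.6025, σ² = 4.41² = 19.4481. Prior precision 1/σ₀² = 1/15.6025; data precision n/σ² = 12/19.4481.
w = (n/σ²)/(1/σ₀² + n/σ²) = n·σ₀²/(σ² + n·σ₀²) = 12·15.6025/(19.4481 + 12·15.6025) = 187.23/206.6781 = 0.9059.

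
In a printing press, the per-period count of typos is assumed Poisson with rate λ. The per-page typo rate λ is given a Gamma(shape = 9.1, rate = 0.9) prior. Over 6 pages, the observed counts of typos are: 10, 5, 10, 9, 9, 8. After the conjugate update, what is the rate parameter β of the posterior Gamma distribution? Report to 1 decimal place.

6.9

With a Gamma(shape α, rate β) prior, the Poisson likelihood is conjugate: the posterior is Gamma(α + ΣXᵢ, β + n).
Sum of counts S = 51 over n = 6 pages.
Posterior: Gamma(α+S, β+n) = Gamma(9.1+51, 0.9+6) = Gamma(60.1, 6.9).
Posterior β = 6.9.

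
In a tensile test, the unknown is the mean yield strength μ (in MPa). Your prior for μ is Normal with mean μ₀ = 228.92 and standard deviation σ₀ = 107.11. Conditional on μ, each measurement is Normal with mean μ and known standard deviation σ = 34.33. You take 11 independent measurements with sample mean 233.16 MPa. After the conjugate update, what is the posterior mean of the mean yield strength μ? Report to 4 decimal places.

233.1208

For Normal data with known variance σ², a Normal(μ₀, σ₀²) prior on μ is conjugate. Posterior precision = 1/σ₀² + n/σ²; posterior mean is the precision-weighted average of μ₀ and x̄.
n·x̄ = 11·233.16 = 2564.76.
σ₀² = 107.11² = 11472.5521, σ² = 34.33² = 1178.5489; σ² + n·σ₀² = 1178.5489 + 11·11472.5521 = 127376.622.
Posterior mean = (μ₀/σ₀² + n·x̄/σ²)/(1/σ₀² + n/σ²) = (σ²·μ₀ + σ₀²·n·x̄)/(σ² + n·σ₀²) = (1178.5489·228.92 + 11472.5521·2564.76)/127376.622 = 29694136.138184/127376.622 = 233.1208.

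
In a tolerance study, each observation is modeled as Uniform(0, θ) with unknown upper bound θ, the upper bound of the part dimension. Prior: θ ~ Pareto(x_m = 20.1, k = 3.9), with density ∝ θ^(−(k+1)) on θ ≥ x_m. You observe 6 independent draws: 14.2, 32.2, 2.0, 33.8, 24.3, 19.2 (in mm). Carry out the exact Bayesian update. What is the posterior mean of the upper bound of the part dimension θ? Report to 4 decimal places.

37.5978

A Pareto(scale x_m, shape k) prior on the upper bound θ of Uniform(0, θ) is conjugate: posterior is Pareto(max(x_m, max xᵢ), k + n).
Sample maximum = 33.8; prior scale x_m = 20.1 → posterior scale = max = 33.8.
Posterior shape = 3.9 + 6 = 9.9.
E[θ|data] = k·x_m/(k−1) = 9.9·33.8/8.9 = 37.5978.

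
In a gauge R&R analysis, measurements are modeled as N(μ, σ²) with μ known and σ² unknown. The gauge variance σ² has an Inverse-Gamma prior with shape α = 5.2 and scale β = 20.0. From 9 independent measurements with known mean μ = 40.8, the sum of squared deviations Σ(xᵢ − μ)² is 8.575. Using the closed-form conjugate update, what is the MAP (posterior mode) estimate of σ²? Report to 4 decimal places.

With known mean μ and an Inverse-Gamma(α, β) prior on σ², the Normal likelihood is conjugate: posterior is Inv-Gamma(α + n/2, β + Σ(xᵢ−μ)²/2).
Posterior: Inv-Gamma(5.2 + 9/2, 20.0 + 8.575/2) = Inv-Gamma(9.70, 24.2875).
Mode = β/(α+1) = 24.2875/10.70 = 2.2699.

2.2699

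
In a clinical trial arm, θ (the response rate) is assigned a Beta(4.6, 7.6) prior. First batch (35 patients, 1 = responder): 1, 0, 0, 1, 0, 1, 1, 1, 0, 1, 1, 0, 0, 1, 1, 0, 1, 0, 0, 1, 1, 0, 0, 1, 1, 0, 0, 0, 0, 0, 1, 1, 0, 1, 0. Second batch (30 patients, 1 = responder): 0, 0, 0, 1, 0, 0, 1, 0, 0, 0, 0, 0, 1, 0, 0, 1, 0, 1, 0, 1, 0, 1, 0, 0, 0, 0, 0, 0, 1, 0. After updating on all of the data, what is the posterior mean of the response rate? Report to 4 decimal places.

0.3834

The Beta prior is conjugate to a Binomial/Bernoulli likelihood; the update adds successes to α and failures to β.
After batch 1: Beta(4.6+17, 7.6+18) = Beta(21.6, 25.6).
After batch 2: Beta(21.6+8, 25.6+22) = Beta(29.6, 47.6).
Posterior mean = α/(α+β) = 29.6/77.2 = 0.3834.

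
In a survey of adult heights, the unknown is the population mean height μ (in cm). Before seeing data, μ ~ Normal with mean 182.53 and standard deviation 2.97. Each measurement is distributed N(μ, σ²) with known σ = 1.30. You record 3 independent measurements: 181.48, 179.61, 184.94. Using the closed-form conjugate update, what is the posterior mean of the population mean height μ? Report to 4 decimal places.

For Normal data with known variance σ², a Normal(μ₀, σ₀²) prior on μ is conjugate. Posterior precision = 1/σ₀² + n/σ²; posterior mean is the precision-weighted average of μ₀ and x̄.
Σxᵢ = 181.48 + 179.61 + 184.94 = 546.03, so n·x̄ = 546.03.
σ₀² = 2.97² = 8.8209, σ² = 1.30² = 1.69; σ² + n·σ₀² = 1.69 + 3·8.8209 = 28.1527.
Posterior mean = (μ₀/σ₀² + n·x̄/σ²)/(1/σ₀² + n/σ²) = (σ²·μ₀ + σ₀²·n·x̄)/(σ² + n·σ₀²) = (1.69·182.53 + 8.8209·546.03)/28.1527 = 5124.951727/28.1527 = 182.0412.

182.0412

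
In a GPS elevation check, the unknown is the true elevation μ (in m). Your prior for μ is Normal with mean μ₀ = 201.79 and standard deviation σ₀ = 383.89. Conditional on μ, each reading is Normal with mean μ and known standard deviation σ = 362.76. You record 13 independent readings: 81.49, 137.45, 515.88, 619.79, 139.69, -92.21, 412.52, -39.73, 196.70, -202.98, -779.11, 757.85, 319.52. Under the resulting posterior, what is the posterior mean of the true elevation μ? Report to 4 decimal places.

For Normal data with known variance σ², a Normal(μ₀, σ₀²) prior on μ is conjugate. Posterior precision = 1/σ₀² + n/σ²; posterior mean is the precision-weighted average of μ₀ and x̄.
Σxᵢ = 81.49 + 137.45 + 515.88 + 619.79 + 139.69 + (-92.21) + 412.52 + (-39.73) + 196.70 + (-202.98) + (-779.11) + 757.85 + 319.52 = 2066.86, so n·x̄ = 2066.86.
σ₀² = 383.89² = 147371.5321, σ² = 362.76² = 131594.8176; σ² + n·σ₀² = 131594.8176 + 13·147371.5321 = 2047424.7349.
Posterior mean = (μ₀/σ₀² + n·x̄/σ²)/(1/σ₀² + n/σ²) = (σ²·μ₀ + σ₀²·n·x̄)/(σ² + n·σ₀²) = (131594.8176·201.79 + 147371.5321·2066.86)/2047424.7349 = 331150843.07971/2047424.7349 = 161.7402.

161.7402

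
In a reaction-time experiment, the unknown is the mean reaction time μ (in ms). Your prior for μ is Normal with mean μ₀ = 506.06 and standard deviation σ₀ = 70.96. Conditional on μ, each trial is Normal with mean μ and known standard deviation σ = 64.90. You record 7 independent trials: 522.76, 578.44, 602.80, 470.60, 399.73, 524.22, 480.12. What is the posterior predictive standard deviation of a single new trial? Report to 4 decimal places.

For Normal data with known variance σ², a Normal(μ₀, σ₀²) prior on μ is conjugate. Posterior precision = 1/σ₀² + n/σ²; posterior mean is the precision-weighted average of μ₀ and x̄.
σ₀² = 70.96² = 5035.3216, σ² = 64.90² = 4212.01; σ² + n·σ₀² = 4212.01 + 7·5035.3216 = 39459.2612.
Posterior precision = 1/σ₀² + n/σ² = 1/5035.3216 + 7/4212.01 = (σ² + n·σ₀²)/(σ₀²σ²) = 39459.2612/(5035.3216·4212.01); posterior variance σₙ² = σ₀²σ²/(σ² + n·σ₀²) = 5035.3216·4212.01/39459.2612 = 537.486620.
Predictive variance for one new observation = σₙ² + σ² = 5035.3216·4212.01/39459.2612 + 4212.01 = σ²·(σ₀² + 39459.2612)/39459.2612 = 4212.01·44494.5828/39459.2612 = 4749.496620; SD = √(4212.01·44494.5828/39459.2612) = 68.9166.

68.9166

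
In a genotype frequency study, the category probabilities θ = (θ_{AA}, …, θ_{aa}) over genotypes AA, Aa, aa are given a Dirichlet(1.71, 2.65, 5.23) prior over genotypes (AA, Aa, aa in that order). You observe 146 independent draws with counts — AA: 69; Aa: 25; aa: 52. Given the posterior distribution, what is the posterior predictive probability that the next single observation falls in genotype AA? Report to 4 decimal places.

The Dirichlet prior is conjugate to the Multinomial likelihood: each posterior αⱼ = prior αⱼ + observed count nⱼ.
Posterior concentration: (70.71, 27.65, 57.23), total = 155.59.
P(next = AA | data) = α_{AA}/Σα = 0.4545.

0.4545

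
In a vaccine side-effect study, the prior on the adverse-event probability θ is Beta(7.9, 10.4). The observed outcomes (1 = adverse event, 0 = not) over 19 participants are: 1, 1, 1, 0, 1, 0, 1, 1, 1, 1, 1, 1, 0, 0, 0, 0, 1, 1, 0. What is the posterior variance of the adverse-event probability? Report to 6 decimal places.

The Beta prior is conjugate to a Binomial/Bernoulli likelihood; the update adds successes to α and failures to β.
Posterior: Beta(α+k, β+n−k) = Beta(7.9+12, 10.4+7) = Beta(19.9, 17.4).
Var = αβ/((α+β)²(α+β+1)) = 19.9·17.4/(37.3²·38.3) = 0.006498.

0.006498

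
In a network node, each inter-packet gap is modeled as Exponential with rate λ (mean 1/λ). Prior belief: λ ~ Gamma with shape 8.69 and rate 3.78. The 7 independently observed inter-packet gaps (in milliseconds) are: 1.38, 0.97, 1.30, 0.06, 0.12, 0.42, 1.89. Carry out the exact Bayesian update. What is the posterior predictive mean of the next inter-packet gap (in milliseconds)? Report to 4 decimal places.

0.6753

With a Gamma(shape α, rate β) prior on the exponential rate λ, the posterior after n observations with total T = Σxᵢ is Gamma(α+n, β+T).
Sum of observations T = 6.14 milliseconds; n = 7.
Posterior: Gamma(8.69+7, 3.78+6.14) = Gamma(15.69, 9.92).
The predictive distribution for the next observation is Lomax; its mean is β/(α−1) = 9.92/14.69 = 0.6753.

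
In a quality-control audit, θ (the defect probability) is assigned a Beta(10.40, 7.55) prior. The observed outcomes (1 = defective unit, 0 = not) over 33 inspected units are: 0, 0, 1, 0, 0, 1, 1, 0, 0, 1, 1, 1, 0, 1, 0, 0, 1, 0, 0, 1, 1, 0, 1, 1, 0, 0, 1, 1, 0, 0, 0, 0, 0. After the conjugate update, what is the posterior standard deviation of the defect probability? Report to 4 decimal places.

The Beta prior is conjugate to a Binomial/Bernoulli likelihood; the update adds successes to α and failures to β.
Posterior: Beta(α+k, β+n−k) = Beta(10.40+14, 7.55+19) = Beta(24.40, 26.55).
Var = αβ/((α+β)²(α+β+1)) = 24.40·26.55/(50.95²·51.95) = 0.00480375; SD = √0.00480375 = 0.0693.

0.0693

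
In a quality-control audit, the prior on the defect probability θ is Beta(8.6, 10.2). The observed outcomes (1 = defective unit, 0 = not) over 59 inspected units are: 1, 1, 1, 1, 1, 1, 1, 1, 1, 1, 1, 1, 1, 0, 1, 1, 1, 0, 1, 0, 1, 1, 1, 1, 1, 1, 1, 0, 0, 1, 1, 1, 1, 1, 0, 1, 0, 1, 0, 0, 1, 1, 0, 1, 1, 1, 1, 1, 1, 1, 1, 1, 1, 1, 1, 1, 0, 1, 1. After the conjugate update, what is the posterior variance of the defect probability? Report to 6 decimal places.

The Beta prior is conjugate to a Binomial/Bernoulli likelihood; the update adds successes to α and failures to β.
Posterior: Beta(α+k, β+n−k) = Beta(8.6+48, 10.2+11) = Beta(56.6, 21.2).
Var = αβ/((α+β)²(α+β+1)) = 56.6·21.2/(77.8²·78.8) = 0.002516.

0.002516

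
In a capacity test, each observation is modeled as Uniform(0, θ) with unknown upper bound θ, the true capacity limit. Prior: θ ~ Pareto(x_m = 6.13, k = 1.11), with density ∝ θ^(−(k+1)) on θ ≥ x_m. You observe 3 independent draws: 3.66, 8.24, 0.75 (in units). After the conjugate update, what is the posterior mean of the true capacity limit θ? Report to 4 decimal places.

10.8895

A Pareto(scale x_m, shape k) prior on the upper bound θ of Uniform(0, θ) is conjugate: posterior is Pareto(max(x_m, max xᵢ), k + n).
Sample maximum = 8.24; prior scale x_m = 6.13 → posterior scale = max = 8.24.
Posterior shape = 1.11 + 3 = 4.11.
E[θ|data] = k·x_m/(k−1) = 4.11·8.24/3.11 = 10.8895.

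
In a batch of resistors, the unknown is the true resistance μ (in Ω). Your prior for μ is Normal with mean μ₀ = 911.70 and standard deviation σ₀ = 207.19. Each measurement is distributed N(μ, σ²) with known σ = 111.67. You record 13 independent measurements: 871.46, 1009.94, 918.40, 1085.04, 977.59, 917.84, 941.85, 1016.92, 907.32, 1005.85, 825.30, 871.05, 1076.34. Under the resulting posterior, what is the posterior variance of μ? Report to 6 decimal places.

938.278891

For Normal data with known variance σ², a Normal(μ₀, σ₀²) prior on μ is conjugate. Posterior precision = 1/σ₀² + n/σ²; posterior mean is the precision-weighted average of μ₀ and x̄.
σ₀² = 207.19² = 42927.6961, σ² = 111.67² = 12470.1889; σ² + n·σ₀² = 12470.1889 + 13·42927.6961 = 570530.2382.
Posterior precision = 1/σ₀² + n/σ² = 1/42927.6961 + 13/12470.1889 = (σ² + n·σ₀²)/(σ₀²σ²) = 570530.2382/(42927.6961·12470.1889); posterior variance σₙ² = σ₀²σ²/(σ² + n·σ₀²) = 42927.6961·12470.1889/570530.2382 = 938.278891.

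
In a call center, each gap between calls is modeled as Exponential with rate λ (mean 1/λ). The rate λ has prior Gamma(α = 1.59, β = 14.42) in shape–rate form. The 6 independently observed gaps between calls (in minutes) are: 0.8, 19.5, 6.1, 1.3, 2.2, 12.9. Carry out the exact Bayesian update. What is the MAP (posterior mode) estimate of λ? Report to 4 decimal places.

0.1152

With a Gamma(shape α, rate β) prior on the exponential rate λ, the posterior after n observations with total T = Σxᵢ is Gamma(α+n, β+T).
Sum of observations T = 42.8 minutes; n = 6.
Posterior: Gamma(1.59+6, 14.42+42.8) = Gamma(7.59, 57.22).
Mode = (α−1)/β = 0.1152.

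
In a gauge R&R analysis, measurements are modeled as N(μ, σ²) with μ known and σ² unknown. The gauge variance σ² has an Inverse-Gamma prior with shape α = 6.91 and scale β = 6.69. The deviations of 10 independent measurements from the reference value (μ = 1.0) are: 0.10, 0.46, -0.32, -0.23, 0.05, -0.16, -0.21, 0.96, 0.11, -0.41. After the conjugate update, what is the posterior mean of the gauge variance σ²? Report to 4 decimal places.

0.6843

With known mean μ and an Inverse-Gamma(α, β) prior on σ², the Normal likelihood is conjugate: posterior is Inv-Gamma(α + n/2, β + Σ(xᵢ−μ)²/2).
Σ(xᵢ−μ)² = (0.10)² + (0.46)² + (-0.32)² + (-0.23)² + (0.05)² + (-0.16)² + (-0.21)² + (0.96)² + (0.11)² + (-0.41)² = 1.5509.
Posterior: Inv-Gamma(6.91 + 10/2, 6.69 + 1.5509/2) = Inv-Gamma(11.91, 7.46545).
E[σ²|data] = β/(α−1) = 7.46545/10.91 = 0.6843.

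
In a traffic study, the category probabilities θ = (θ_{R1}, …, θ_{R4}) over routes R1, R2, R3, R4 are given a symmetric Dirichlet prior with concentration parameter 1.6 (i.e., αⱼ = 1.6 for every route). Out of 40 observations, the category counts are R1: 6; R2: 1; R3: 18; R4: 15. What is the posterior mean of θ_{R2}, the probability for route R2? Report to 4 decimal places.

The Dirichlet prior is conjugate to the Multinomial likelihood: each posterior αⱼ = prior αⱼ + observed count nⱼ.
Posterior concentration: (7.6, 2.6, 19.6, 16.6), total = 46.4.
E[θ_{R2}|data] = α_{R2}/Σα = 2.6/46.4 = 0.0560.

0.0560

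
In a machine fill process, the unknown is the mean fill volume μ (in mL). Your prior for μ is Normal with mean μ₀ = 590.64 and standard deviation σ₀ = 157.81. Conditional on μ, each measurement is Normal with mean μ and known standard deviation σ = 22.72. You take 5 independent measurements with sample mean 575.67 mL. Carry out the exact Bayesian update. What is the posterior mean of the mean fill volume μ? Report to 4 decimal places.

575.7318

For Normal data with known variance σ², a Normal(μ₀, σ₀²) prior on μ is conjugate. Posterior precision = 1/σ₀² + n/σ²; posterior mean is the precision-weighted average of μ₀ and x̄.
n·x̄ = 5·575.67 = 2878.35.
σ₀² = 157.81² = 24903.9961, σ² = 22.72² = 516.1984; σ² + n·σ₀² = 516.1984 + 5·24903.9961 = 125036.1789.
Posterior mean = (μ₀/σ₀² + n·x̄/σ²)/(1/σ₀² + n/σ²) = (σ²·μ₀ + σ₀²·n·x̄)/(σ² + n·σ₀²) = (516.1984·590.64 + 24903.9961·2878.35)/125036.1789 = 71987304.597411/125036.1789 = 575.7318.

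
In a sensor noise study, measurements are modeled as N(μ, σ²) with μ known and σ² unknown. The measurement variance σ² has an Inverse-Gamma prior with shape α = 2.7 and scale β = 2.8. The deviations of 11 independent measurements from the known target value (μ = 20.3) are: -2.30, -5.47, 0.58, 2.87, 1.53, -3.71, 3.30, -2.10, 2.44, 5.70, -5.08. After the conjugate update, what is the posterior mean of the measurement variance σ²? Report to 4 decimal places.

10.0722

With known mean μ and an Inverse-Gamma(α, β) prior on σ², the Normal likelihood is conjugate: posterior is Inv-Gamma(α + n/2, β + Σ(xᵢ−μ)²/2).
Σ(xᵢ−μ)² = (-2.30)² + (-5.47)² + (0.58)² + (2.87)² + (1.53)² + (-3.71)² + (3.30)² + (-2.10)² + (2.44)² + (5.70)² + (-5.08)² = 139.4392.
Posterior: Inv-Gamma(2.7 + 11/2, 2.8 + 139.4392/2) = Inv-Gamma(8.20, 72.51960).
E[σ²|data] = β/(α−1) = 72.51960/7.20 = 10.0722.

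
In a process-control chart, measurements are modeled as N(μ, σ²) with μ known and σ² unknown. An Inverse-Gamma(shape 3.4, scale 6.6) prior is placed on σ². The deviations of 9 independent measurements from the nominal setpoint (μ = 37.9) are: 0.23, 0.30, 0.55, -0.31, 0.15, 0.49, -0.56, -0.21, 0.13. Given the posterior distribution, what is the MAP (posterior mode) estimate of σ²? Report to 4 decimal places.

0.8078

With known mean μ and an Inverse-Gamma(α, β) prior on σ², the Normal likelihood is conjugate: posterior is Inv-Gamma(α + n/2, β + Σ(xᵢ−μ)²/2).
Σ(xᵢ−μ)² = (0.23)² + (0.30)² + (0.55)² + (-0.31)² + (0.15)² + (0.49)² + (-0.56)² + (-0.21)² + (0.13)² = 1.1787.
Posterior: Inv-Gamma(3.4 + 9/2, 6.6 + 1.1787/2) = Inv-Gamma(7.90, 7.18935).
Mode = β/(α+1) = 7.18935/8.90 = 0.8078.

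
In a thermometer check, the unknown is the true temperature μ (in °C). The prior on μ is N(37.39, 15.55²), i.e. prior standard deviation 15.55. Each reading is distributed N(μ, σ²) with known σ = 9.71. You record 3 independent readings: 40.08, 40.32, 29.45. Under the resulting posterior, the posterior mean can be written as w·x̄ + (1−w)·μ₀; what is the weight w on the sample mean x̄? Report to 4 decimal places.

For Normal data with known variance σ², a Normal(μ₀, σ₀²) prior on μ is conjugate. Posterior precision = 1/σ₀² + n/σ²; posterior mean is the precision-weighted average of μ₀ and x̄.
σ₀² = 15.55² = 241.8025, σ² = 9.71² = 94.2841. Prior precision 1/σ₀² = 1/241.8025; data precision n/σ² = 3/94.2841.
w = (n/σ²)/(1/σ₀² + n/σ²) = n·σ₀²/(σ² + n·σ₀²) = 3·241.8025/(94.2841 + 3·241.8025) = 725.4075/819.6916 = 0.8850.

0.8850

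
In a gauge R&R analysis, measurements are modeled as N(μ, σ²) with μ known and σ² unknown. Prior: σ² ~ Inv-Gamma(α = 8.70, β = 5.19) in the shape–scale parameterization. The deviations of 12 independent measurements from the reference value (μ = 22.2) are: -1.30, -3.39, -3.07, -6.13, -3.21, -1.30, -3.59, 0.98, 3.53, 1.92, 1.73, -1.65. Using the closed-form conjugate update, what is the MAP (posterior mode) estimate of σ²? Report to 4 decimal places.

3.7665

With known mean μ and an Inverse-Gamma(α, β) prior on σ², the Normal likelihood is conjugate: posterior is Inv-Gamma(α + n/2, β + Σ(xᵢ−μ)²/2).
Σ(xᵢ−μ)² = (-1.30)² + (-3.39)² + (-3.07)² + (-6.13)² + (-3.21)² + (-1.30)² + (-3.59)² + (0.98)² + (3.53)² + (1.92)² + (1.73)² + (-1.65)² = 107.8892.
Posterior: Inv-Gamma(8.70 + 12/2, 5.19 + 107.8892/2) = Inv-Gamma(14.70, 59.13460).
Mode = β/(α+1) = 59.13460/15.70 = 3.7665.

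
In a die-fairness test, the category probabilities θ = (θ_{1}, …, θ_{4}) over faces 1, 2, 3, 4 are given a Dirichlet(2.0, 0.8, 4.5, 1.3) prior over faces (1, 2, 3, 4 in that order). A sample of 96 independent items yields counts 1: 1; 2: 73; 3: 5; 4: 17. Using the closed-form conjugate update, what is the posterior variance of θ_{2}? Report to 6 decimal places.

The Dirichlet prior is conjugate to the Multinomial likelihood: each posterior αⱼ = prior αⱼ + observed count nⱼ.
Posterior concentration: (3.0, 73.8, 9.5, 18.3), total = 104.6.
Var[θ_j] = α_j(Σα−α_j)/((Σα)²(Σα+1)) = 73.8·30.8/(104.6²·105.6) = 0.001967.

0.001967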